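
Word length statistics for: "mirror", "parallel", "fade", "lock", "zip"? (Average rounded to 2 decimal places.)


Lengths: "mirror"=6, "parallel"=8, "fade"=4, "lock"=4, "zip"=3
Sum = 25, Count = 5
Average = 25/5 = 5.00
= avg=5.00, min=3, max=8


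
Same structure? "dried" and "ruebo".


Pattern of "dried": [0, 1, 2, 3, 0]
Pattern of "ruebo": [0, 1, 2, 3, 4]
Patterns do not match
Same pattern = No


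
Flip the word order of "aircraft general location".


Original: "aircraft general location"
Words (1..n): aircraft | general | location
Reversed (n..1): location | general | aircraft
Result = "location general aircraft"


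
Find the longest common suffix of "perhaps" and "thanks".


Word 1: "perhaps"
Word 2: "thanks"
Comparing from end:
  Pos -1: 's' == 's'
  Pos -2: 'p' != 'k' (stop)
LCS = "s" (length 1)


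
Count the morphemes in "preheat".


Word: "preheat"
Morphemes: pre- | heat
Each morpheme carries meaning
= 2 morphemes


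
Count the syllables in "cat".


Word: "cat"
Syllable breakdown: cat
Counting: 1 part
= 1 syllable


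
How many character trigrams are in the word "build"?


Word: "build" (length 5)
Number of 3-grams = length - 3 + 1 = 5 - 3 + 1
= 3


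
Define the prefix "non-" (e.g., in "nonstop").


Prefix: non-
Example: nonstop = non- + stop
Meaning = not


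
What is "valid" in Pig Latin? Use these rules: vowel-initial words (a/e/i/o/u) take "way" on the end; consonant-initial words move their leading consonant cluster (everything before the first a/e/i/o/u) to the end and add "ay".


Word: "valid"
Starts with consonant(s) → move to end, add 'ay'
Consonant cluster: "v"
Pig Latin = "alidvay"


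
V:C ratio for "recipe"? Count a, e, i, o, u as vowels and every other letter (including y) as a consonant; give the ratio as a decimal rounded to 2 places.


Word: "recipe"
Vowels (a,e,i,o,u): 3
Consonants: 3
Ratio = 3/3
= 1.00


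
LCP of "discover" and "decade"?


Word 1: "discover"
Word 2: "decade"
Comparing from start:
  Pos 0: 'd' == 'd'
  Pos 1: 'i' != 'e' (stop)
LCP = "d" (length 1)


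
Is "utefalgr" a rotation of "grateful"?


Word: "grateful", Candidate: "utefalgr"
Method: check if candidate is substring of word+word
"gratefulgrateful" contains "utefalgr"? No
Is rotation = No


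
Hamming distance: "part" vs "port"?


Comparing character by character (same length = 4):
  Pos 0: 'p' vs 'p' =
  Pos 1: 'a' vs 'o' !=
  Pos 2: 'r' vs 'r' =
  Pos 3: 't' vs 't' =
Hamming distance = 1


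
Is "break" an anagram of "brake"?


Word 1: "brake" → sorted: abekr
Word 2: "break" → sorted: abekr
Same letters? abekr == abekr
Anagram = Yes


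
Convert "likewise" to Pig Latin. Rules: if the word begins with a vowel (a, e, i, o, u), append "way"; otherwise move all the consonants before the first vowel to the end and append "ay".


Word: "likewise"
Starts with consonant(s) → move to end, add 'ay'
Consonant cluster: "l"
Pig Latin = "ikewiselay"


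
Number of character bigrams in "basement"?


Word: "basement" (length 8)
Number of 2-grams = length - 2 + 1 = 8 - 2 + 1
= 7


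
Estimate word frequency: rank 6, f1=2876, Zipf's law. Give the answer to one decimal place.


Zipf's law: f(r) = f(1) / r
f(1) = 2876
f(6) = 2876 / 6
= 479.3 occurrences


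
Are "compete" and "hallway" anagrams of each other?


Word 1: "compete" → sorted: ceemopt
Word 2: "hallway" → sorted: aahllwy
Same letters? ceemopt != aahllwy
Anagram = No


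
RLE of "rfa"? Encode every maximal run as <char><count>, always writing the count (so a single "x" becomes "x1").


String: "rfa"
Scanning for consecutive runs:
  'r' x 1
  'f' x 1
  'a' x 1
RLE = "r1f1a1"


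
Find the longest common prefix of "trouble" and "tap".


Word 1: "trouble"
Word 2: "tap"
Comparing from start:
  Pos 0: 't' == 't'
  Pos 1: 'r' != 'a' (stop)
LCP = "t" (length 1)


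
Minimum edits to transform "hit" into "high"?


Word 1: "hit" (length 3)
Word 2: "high" (length 4)
One optimal edit sequence (insert/delete/substitute each cost 1):
  1. keep 'h'
  2. keep 'i'
  3. insert 'g'  (+1)
  4. substitute 't' -> 'h'  (+1)
Total edit operations: 2
Edit distance = 2


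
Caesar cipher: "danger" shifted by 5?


Word: "danger"
Shift: 5
Each letter → (letter + shift) mod 26:
  'd' (3) + 5 = 8 → 'i'
  'a' (0) + 5 = 5 → 'f'
  'n' (13) + 5 = 18 → 's'
  'g' (6) + 5 = 11 → 'l'
  'e' (4) + 5 = 9 → 'j'
  'r' (17) + 5 = 22 → 'w'
Result = "ifsljw"


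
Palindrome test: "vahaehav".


Word: "vahaehav"
Reversed: "vaheahav"
Forward == Backward? vahaehav != vaheahav
Palindrome = No


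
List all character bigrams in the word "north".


Word: "north" (length 5)
Number of bigrams = 5 - 2 + 1 = 4
  Position 0: "no"
  Position 1: "or"
  Position 2: "rt"
  Position 3: "th"
Bigrams = "no", "or", "rt", "th"


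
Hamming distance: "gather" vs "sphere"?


Comparing character by character (same length = 6):
  Pos 0: 'g' vs 's' !=
  Pos 1: 'a' vs 'p' !=
  Pos 2: 't' vs 'h' !=
  Pos 3: 'h' vs 'e' !=
  Pos 4: 'e' vs 'r' !=
  Pos 5: 'r' vs 'e' !=
Hamming distance = 6


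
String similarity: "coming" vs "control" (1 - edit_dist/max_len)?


Word 1: "coming" (length 6)
Word 2: "control" (length 7)
One optimal edit sequence:
  1. keep 'c'
  2. keep 'o'
  3. insert 'n'  (+1)
  4. substitute 'm' -> 't'  (+1)
  5. substitute 'i' -> 'r'  (+1)
  6. substitute 'n' -> 'o'  (+1)
  7. substitute 'g' -> 'l'  (+1)
Edit distance = 5
Max length = max(6, 7) = 7
Similarity = 1 - 5/7
= 0.2857


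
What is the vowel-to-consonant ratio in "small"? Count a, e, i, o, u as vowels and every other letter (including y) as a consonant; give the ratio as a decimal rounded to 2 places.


Word: "small"
Vowels (a,e,i,o,u): 1
Consonants: 4
Ratio = 1/4
= 0.25


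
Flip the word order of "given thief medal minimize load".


Original: "given thief medal minimize load"
Words (1..n): given | thief | medal | minimize | load
Reversed (n..1): load | minimize | medal | thief | given
Result = "load minimize medal thief given"


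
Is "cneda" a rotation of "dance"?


Word: "dance", Candidate: "cneda"
Method: check if candidate is substring of word+word
"dancedance" contains "cneda"? No
Is rotation = No


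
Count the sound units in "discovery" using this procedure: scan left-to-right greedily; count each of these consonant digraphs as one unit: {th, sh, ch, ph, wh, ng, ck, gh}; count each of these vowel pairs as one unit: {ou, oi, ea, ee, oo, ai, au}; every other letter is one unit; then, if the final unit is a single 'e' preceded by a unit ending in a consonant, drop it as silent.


Word: "discovery" (9 letters)
Left-to-right scan:
  1. 'd' (letter)
  2. 'i' (letter)
  3. 's' (letter)
  4. 'c' (letter)
  5. 'o' (letter)
  6. 'v' (letter)
  7. 'e' (letter)
  8. 'r' (letter)
  9. 'y' (letter)
Units from scan: 9
Sound units = 9 units


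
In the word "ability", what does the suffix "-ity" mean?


Suffix: -ity
Example: ability (able + -ity, with a spelling change)
Meaning = quality of


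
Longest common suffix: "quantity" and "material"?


Word 1: "quantity"
Word 2: "material"
Comparing from end:
  Pos -1: 'y' != 'l' (stop)
LCS = "" (length 0)


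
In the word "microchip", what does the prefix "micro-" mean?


Prefix: micro-
As in: microchip -> micro- + chip
Meaning = small


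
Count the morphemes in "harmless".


Word: "harmless"
Morphemes: harm + -less
Each morpheme carries meaning
= 2 morphemes


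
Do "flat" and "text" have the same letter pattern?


Pattern of "flat": [0, 1, 2, 3]
Pattern of "text": [0, 1, 2, 0]
Patterns do not match
Same pattern = No


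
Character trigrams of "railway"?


Word: "railway" (length 7)
Number of trigrams = 7 - 3 + 1 = 5
  Position 0: "rai"
  Position 1: "ail"
  Position 2: "ilw"
  Position 3: "lwa"
  Position 4: "way"
Trigrams = "rai", "ail", "ilw", "lwa", "way"


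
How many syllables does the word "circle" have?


Word: "circle"
Syllable breakdown: cir | cle
Counting: 2 parts
= 2 syllables


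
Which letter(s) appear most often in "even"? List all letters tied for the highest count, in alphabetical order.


Word: "even"
Letter counts:
  'e': 2
  'n': 1
  'v': 1
Maximum count = 2
Most frequent = 'e' (2 times each)


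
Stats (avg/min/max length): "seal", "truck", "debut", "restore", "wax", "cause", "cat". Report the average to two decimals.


Lengths: "seal"=4, "truck"=5, "debut"=5, "restore"=7, "wax"=3, "cause"=5, "cat"=3
Sum = 32, Count = 7
Average = 32/7 = 4.57
= avg=4.57, min=3, max=7


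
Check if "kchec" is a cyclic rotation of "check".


Word: "check", Candidate: "kchec"
Method: check if candidate is substring of word+word
"checkcheck" contains "kchec"? Yes
Is rotation = Yes


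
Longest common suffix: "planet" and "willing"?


Word 1: "planet"
Word 2: "willing"
Comparing from end:
  Pos -1: 't' != 'g' (stop)
LCS = "" (length 0)


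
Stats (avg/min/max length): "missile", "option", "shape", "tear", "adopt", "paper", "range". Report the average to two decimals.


Lengths: "missile"=7, "option"=6, "shape"=5, "tear"=4, "adopt"=5, "paper"=5, "range"=5
Sum = 37, Count = 7
Average = 37/7 = 5.29
= avg=5.29, min=4, max=7


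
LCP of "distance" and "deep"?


Word 1: "distance"
Word 2: "deep"
Comparing from start:
  Pos 0: 'd' == 'd'
  Pos 1: 'i' != 'e' (stop)
LCP = "d" (length 1)


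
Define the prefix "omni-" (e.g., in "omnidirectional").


Prefix: omni-
Example: omnidirectional (omni- + directional)
Meaning = all


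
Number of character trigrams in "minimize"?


Word: "minimize" (length 8)
Number of 3-grams = length - 3 + 1 = 8 - 3 + 1
= 6


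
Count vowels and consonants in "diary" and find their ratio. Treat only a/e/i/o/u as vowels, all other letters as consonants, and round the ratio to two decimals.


Word: "diary"
Vowels (a,e,i,o,u): 2
Consonants: 3
Ratio = 2/3
= 0.67


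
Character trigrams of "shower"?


Word: "shower" (length 6)
Number of trigrams = 6 - 3 + 1 = 4
  Position 0: "sho"
  Position 1: "how"
  Position 2: "owe"
  Position 3: "wer"
Trigrams = "sho", "how", "owe", "wer"


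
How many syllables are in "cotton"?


Word: "cotton"
Syllable breakdown: cot / ton
Counting: 2 parts
= 2 syllables


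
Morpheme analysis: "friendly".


Word: "friendly"
Morphemes: friend / -ly
Each morpheme carries meaning
= 2 morphemes


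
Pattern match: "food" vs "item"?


Pattern of "food": [0, 1, 1, 2]
Pattern of "item": [0, 1, 2, 3]
Patterns do not match
Same pattern = No


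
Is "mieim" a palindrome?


Word: "mieim"
Reversed: "mieim"
Forward == Backward? mieim == mieim
Palindrome = Yes


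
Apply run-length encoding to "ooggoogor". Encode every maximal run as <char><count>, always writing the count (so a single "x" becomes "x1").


String: "ooggoogor"
Scanning for consecutive runs:
  'o' x 2
  'g' x 2
  'o' x 2
  'g' x 1
  'o' x 1
  'r' x 1
RLE = "o2g2o2g1o1r1"


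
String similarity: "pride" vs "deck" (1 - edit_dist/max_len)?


Word 1: "pride" (length 5)
Word 2: "deck" (length 4)
One optimal edit sequence:
  1. delete 'p'  (+1)
  2. substitute 'r' -> 'd'  (+1)
  3. substitute 'i' -> 'e'  (+1)
  4. substitute 'd' -> 'c'  (+1)
  5. substitute 'e' -> 'k'  (+1)
Edit distance = 5
Max length = max(5, 4) = 5
Similarity = 1 - 5/5
= 0.0000


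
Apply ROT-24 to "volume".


Word: "volume"
Shift: 24
Each letter → (letter + shift) mod 26:
  'v' (21) + 24 = 19 → 't'
  'o' (14) + 24 = 12 → 'm'
  'l' (11) + 24 = 9 → 'j'
  'u' (20) + 24 = 18 → 's'
  'm' (12) + 24 = 10 → 'k'
  'e' (4) + 24 = 2 → 'c'
Result = "tmjskc"


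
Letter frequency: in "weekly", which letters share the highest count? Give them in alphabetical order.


Word: "weekly"
Letter counts:
  'e': 2
  'k': 1
  'l': 1
  'w': 1
  'y': 1
Maximum count = 2
Most frequent = 'e' (2 times each)


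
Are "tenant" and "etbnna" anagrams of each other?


Word 1: "tenant" → sorted: aenntt
Word 2: "etbnna" → sorted: abennt
Same letters? aenntt != abennt
Anagram = No


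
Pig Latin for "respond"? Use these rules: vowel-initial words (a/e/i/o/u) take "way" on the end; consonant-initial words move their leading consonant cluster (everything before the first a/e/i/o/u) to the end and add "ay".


Word: "respond"
Starts with consonant(s) → move to end, add 'ay'
Consonant cluster: "r"
Pig Latin = "espondray"


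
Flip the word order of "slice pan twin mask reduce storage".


Original: "slice pan twin mask reduce storage"
Words (1..n): slice | pan | twin | mask | reduce | storage
Reversed (n..1): storage | reduce | mask | twin | pan | slice
Result = "storage reduce mask twin pan slice"


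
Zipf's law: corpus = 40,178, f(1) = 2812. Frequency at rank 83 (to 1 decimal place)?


Zipf's law: f(r) = f(1) / r
f(1) = 2812
f(83) = 2812 / 83
= 33.9 occurrences


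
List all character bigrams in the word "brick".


Word: "brick" (length 5)
Number of bigrams = 5 - 2 + 1 = 4
  Position 0: "br"
  Position 1: "ri"
  Position 2: "ic"
  Position 3: "ck"
Bigrams = "br", "ri", "ic", "ck"


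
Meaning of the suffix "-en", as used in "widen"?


Suffix: -en
Example: widen (wide + -en, with a spelling change)
Meaning = to make / become


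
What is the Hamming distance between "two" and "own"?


Comparing character by character (same length = 3):
  Pos 0: 't' vs 'o' !=
  Pos 1: 'w' vs 'w' =
  Pos 2: 'o' vs 'n' !=
Hamming distance = 2


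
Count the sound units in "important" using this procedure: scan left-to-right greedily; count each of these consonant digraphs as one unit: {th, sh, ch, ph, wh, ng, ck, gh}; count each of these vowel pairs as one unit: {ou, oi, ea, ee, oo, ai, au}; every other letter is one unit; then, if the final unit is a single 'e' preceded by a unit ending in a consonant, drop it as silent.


Word: "important" (9 letters)
Left-to-right scan:
  (1) 'i' (letter)
  (2) 'm' (letter)
  (3) 'p' (letter)
  (4) 'o' (letter)
  (5) 'r' (letter)
  (6) 't' (letter)
  (7) 'a' (letter)
  (8) 'n' (letter)
  (9) 't' (letter)
Units from scan: 9
Sound units = 9 units


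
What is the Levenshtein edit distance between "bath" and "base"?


Word 1: "bath" (length 4)
Word 2: "base" (length 4)
One optimal edit sequence (insert/delete/substitute each cost 1):
  1. keep 'b'
  2. keep 'a'
  3. substitute 't' -> 's'  (+1)
  4. substitute 'h' -> 'e'  (+1)
Total edit operations: 2
Edit distance = 2


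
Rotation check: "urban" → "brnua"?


Word: "urban", Candidate: "brnua"
Method: check if candidate is substring of word+word
"urbanurban" contains "brnua"? No
Is rotation = No


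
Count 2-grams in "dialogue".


Word: "dialogue" (length 8)
Number of 2-grams = length - 2 + 1 = 8 - 2 + 1
= 7


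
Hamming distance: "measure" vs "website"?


Comparing character by character (same length = 7):
  Pos 0: 'm' vs 'w' !=
  Pos 1: 'e' vs 'e' =
  Pos 2: 'a' vs 'b' !=
  Pos 3: 's' vs 's' =
  Pos 4: 'u' vs 'i' !=
  Pos 5: 'r' vs 't' !=
  Pos 6: 'e' vs 'e' =
Hamming distance = 4


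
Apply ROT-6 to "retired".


Word: "retired"
Shift: 6
Each letter → (letter + shift) mod 26:
  'r' (17) + 6 = 23 → 'x'
  'e' (4) + 6 = 10 → 'k'
  't' (19) + 6 = 25 → 'z'
  'i' (8) + 6 = 14 → 'o'
  'r' (17) + 6 = 23 → 'x'
  'e' (4) + 6 = 10 → 'k'
  'd' (3) + 6 = 9 → 'j'
Result = "xkzoxkj"


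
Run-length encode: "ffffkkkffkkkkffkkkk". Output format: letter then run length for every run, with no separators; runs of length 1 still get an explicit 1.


String: "ffffkkkffkkkkffkkkk"
Scanning for consecutive runs:
  'f' x 4
  'k' x 3
  'f' x 2
  'k' x 4
  'f' x 2
  'k' x 4
RLE = "f4k3f2k4f2k4"


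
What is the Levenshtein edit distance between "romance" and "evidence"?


Word 1: "romance" (length 7)
Word 2: "evidence" (length 8)
One optimal edit sequence (insert/delete/substitute each cost 1):
  1. insert 'e'  (+1)
  2. substitute 'r' -> 'v'  (+1)
  3. substitute 'o' -> 'i'  (+1)
  4. substitute 'm' -> 'd'  (+1)
  5. substitute 'a' -> 'e'  (+1)
  6. keep 'n'
  7. keep 'c'
  8. keep 'e'
Total edit operations: 5
Edit distance = 5


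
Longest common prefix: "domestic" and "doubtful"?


Word 1: "domestic"
Word 2: "doubtful"
Comparing from start:
  Pos 0: 'd' == 'd'
  Pos 1: 'o' == 'o'
  Pos 2: 'm' != 'u' (stop)
LCP = "do" (length 2)


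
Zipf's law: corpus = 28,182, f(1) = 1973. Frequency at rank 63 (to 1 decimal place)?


Zipf's law: f(r) = f(1) / r
f(1) = 1973
f(63) = 1973 / 63
= 31.3 occurrences


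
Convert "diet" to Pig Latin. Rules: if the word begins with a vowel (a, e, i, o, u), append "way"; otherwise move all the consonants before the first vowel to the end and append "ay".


Word: "diet"
Starts with consonant(s) → move to end, add 'ay'
Consonant cluster: "d"
Pig Latin = "ietday"


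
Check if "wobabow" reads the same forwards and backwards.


Word: "wobabow"
Reversed: "wobabow"
Forward == Backward? wobabow == wobabow
Palindrome = Yes


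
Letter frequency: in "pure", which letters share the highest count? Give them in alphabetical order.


Word: "pure"
Letter counts:
  'e': 1
  'p': 1
  'r': 1
  'u': 1
Maximum count = 1
Most frequent = 'e', 'p', 'r', 'u' (1 time each)


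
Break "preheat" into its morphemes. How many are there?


Word: "preheat"
Morphemes: pre- | heat
Each morpheme carries meaning
= 2 morphemes


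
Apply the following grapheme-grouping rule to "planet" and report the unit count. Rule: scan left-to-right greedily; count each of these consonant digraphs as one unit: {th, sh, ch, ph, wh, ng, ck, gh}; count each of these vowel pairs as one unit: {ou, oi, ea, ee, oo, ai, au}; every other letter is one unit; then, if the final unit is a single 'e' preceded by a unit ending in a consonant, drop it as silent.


Word: "planet" (6 letters)
Left-to-right scan:
  [1] 'p' (letter)
  [2] 'l' (letter)
  [3] 'a' (letter)
  [4] 'n' (letter)
  [5] 'e' (letter)
  [6] 't' (letter)
Units from scan: 6
Sound units = 6 units


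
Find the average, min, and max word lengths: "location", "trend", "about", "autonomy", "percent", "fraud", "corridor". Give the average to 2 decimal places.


Lengths: "location"=8, "trend"=5, "about"=5, "autonomy"=8, "percent"=7, "fraud"=5, "corridor"=8
Sum = 46, Count = 7
Average = 46/7 = 6.57
= avg=6.57, min=5, max=8


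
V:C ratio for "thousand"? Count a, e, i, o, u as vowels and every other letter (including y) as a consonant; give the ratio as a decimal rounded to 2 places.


Word: "thousand"
Vowels (a,e,i,o,u): 3
Consonants: 5
Ratio = 3/5
= 0.60


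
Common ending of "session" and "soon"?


Word 1: "session"
Word 2: "soon"
Comparing from end:
  Pos -1: 'n' == 'n'
  Pos -2: 'o' == 'o'
  Pos -3: 'i' != 'o' (stop)
LCS = "on" (length 2)


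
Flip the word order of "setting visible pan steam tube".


Original: "setting visible pan steam tube"
Words (1..n): setting | visible | pan | steam | tube
Reversed (n..1): tube | steam | pan | visible | setting
Result = "tube steam pan visible setting"


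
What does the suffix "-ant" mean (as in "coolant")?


Suffix: -ant
Example: coolant = cool + -ant
Meaning = one who / that which


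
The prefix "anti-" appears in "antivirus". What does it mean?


Prefix: anti-
Example: antivirus = anti- + virus
Meaning = against


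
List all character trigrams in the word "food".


Word: "food" (length 4)
Number of trigrams = 4 - 3 + 1 = 2
  Position 0: "foo"
  Position 1: "ood"
Trigrams = "foo", "ood"


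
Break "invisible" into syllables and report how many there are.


Word: "invisible"
Syllable breakdown: in · vis · i · ble
Counting: 4 parts
= 4 syllables


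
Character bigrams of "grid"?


Word: "grid" (length 4)
Number of bigrams = 4 - 2 + 1 = 3
  Position 0: "gr"
  Position 1: "ri"
  Position 2: "id"
Bigrams = "gr", "ri", "id"


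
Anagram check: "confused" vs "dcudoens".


Word 1: "confused" → sorted: cdefnosu
Word 2: "dcudoens" → sorted: cddenosu
Same letters? cdefnosu != cddenosu
Anagram = No


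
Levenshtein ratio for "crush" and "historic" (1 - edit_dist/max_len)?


Word 1: "crush" (length 5)
Word 2: "historic" (length 8)
One optimal edit sequence:
  1. insert 'h'  (+1)
  2. insert 'i'  (+1)
  3. insert 's'  (+1)
  4. substitute 'c' -> 't'  (+1)
  5. substitute 'r' -> 'o'  (+1)
  6. substitute 'u' -> 'r'  (+1)
  7. substitute 's' -> 'i'  (+1)
  8. substitute 'h' -> 'c'  (+1)
Edit distance = 8
Max length = max(5, 8) = 8
Similarity = 1 - 8/8
= 0.0000


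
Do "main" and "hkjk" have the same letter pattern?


Pattern of "main": [0, 1, 2, 3]
Pattern of "hkjk": [0, 1, 2, 1]
Patterns do not match
Same pattern = No


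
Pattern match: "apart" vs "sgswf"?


Pattern of "apart": [0, 1, 0, 2, 3]
Pattern of "sgswf": [0, 1, 0, 2, 3]
Patterns match
Same pattern = Yes


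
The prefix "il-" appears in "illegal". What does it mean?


Prefix: il-
Example: illegal = il- + legal
Meaning = not


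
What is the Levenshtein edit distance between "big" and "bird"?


Word 1: "big" (length 3)
Word 2: "bird" (length 4)
One optimal edit sequence (insert/delete/substitute each cost 1):
  1. keep 'b'
  2. keep 'i'
  3. insert 'r'  (+1)
  4. substitute 'g' -> 'd'  (+1)
Total edit operations: 2
Edit distance = 2


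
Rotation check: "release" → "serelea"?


Word: "release", Candidate: "serelea"
Method: check if candidate is substring of word+word
"releaserelease" contains "serelea"? Yes
Is rotation = Yes


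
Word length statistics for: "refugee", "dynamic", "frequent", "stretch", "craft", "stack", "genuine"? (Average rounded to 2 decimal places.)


Lengths: "refugee"=7, "dynamic"=7, "frequent"=8, "stretch"=7, "craft"=5, "stack"=5, "genuine"=7
Sum = 46, Count = 7
Average = 46/7 = 6.57
= avg=6.57, min=5, max=8


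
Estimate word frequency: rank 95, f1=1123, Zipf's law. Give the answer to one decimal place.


Zipf's law: f(r) = f(1) / r
f(1) = 1123
f(95) = 1123 / 95
= 11.8 occurrences


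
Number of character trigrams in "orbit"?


Word: "orbit" (length 5)
Number of 3-grams = length - 3 + 1 = 5 - 3 + 1
= 3


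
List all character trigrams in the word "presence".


Word: "presence" (length 8)
Number of trigrams = 8 - 3 + 1 = 6
  Position 0: "pre"
  Position 1: "res"
  Position 2: "ese"
  Position 3: "sen"
  Position 4: "enc"
  Position 5: "nce"
Trigrams = "pre", "res", "ese", "sen", "enc", "nce"


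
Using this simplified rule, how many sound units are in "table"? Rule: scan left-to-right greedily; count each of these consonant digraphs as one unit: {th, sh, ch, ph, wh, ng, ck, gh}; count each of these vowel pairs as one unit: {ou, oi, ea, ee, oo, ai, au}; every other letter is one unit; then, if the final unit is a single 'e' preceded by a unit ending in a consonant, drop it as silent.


Word: "table" (5 letters)
Left-to-right scan:
  1. 't' (letter)
  2. 'a' (letter)
  3. 'b' (letter)
  4. 'l' (letter)
  5. 'e' (letter)
Units from scan: 5
Final unit is 'e' after a consonant -> drop as silent (-1)
Sound units = 4 units


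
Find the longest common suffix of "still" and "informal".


Word 1: "still"
Word 2: "informal"
Comparing from end:
  Pos -1: 'l' == 'l'
  Pos -2: 'l' != 'a' (stop)
LCS = "l" (length 1)


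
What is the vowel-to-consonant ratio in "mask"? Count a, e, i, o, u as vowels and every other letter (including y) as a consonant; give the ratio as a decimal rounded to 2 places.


Word: "mask"
Vowels (a,e,i,o,u): 1
Consonants: 3
Ratio = 1/3
= 0.33


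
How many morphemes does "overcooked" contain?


Word: "overcooked"
Morphemes: over- / cook / -ed
Each morpheme carries meaning
= 3 morphemes


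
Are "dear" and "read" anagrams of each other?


Word 1: "dear" → sorted: ader
Word 2: "read" → sorted: ader
Same letters? ader == ader
Anagram = Yes


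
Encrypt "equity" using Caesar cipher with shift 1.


Word: "equity"
Shift: 1
Each letter → (letter + shift) mod 26:
  'e' (4) + 1 = 5 → 'f'
  'q' (16) + 1 = 17 → 'r'
  'u' (20) + 1 = 21 → 'v'
  'i' (8) + 1 = 9 → 'j'
  't' (19) + 1 = 20 → 'u'
  'y' (24) + 1 = 25 → 'z'
Result = "frvjuz"


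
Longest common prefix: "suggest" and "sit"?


Word 1: "suggest"
Word 2: "sit"
Comparing from start:
  Pos 0: 's' == 's'
  Pos 1: 'u' != 'i' (stop)
LCP = "s" (length 1)


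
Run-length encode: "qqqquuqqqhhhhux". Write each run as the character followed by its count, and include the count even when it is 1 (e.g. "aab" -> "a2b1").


String: "qqqquuqqqhhhhux"
Scanning for consecutive runs:
  'q' x 4
  'u' x 2
  'q' x 3
  'h' x 4
  'u' x 1
  'x' x 1
RLE = "q4u2q3h4u1x1"


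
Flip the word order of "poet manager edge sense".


Original: "poet manager edge sense"
Words (1..n): poet | manager | edge | sense
Reversed (n..1): sense | edge | manager | poet
Result = "sense edge manager poet"


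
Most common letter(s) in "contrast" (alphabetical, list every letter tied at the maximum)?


Word: "contrast"
Letter counts:
  'a': 1
  'c': 1
  'n': 1
  'o': 1
  'r': 1
  's': 1
  't': 2
Maximum count = 2
Most frequent = 't' (2 times each)


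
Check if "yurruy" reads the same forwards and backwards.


Word: "yurruy"
Reversed: "yurruy"
Forward == Backward? yurruy == yurruy
Palindrome = Yes


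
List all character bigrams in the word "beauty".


Word: "beauty" (length 6)
Number of bigrams = 6 - 2 + 1 = 5
  Position 0: "be"
  Position 1: "ea"
  Position 2: "au"
  Position 3: "ut"
  Position 4: "ty"
Bigrams = "be", "ea", "au", "ut", "ty"


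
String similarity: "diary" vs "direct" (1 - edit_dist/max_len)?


Word 1: "diary" (length 5)
Word 2: "direct" (length 6)
One optimal edit sequence:
  1. keep 'd'
  2. keep 'i'
  3. insert 'r'  (+1)
  4. substitute 'a' -> 'e'  (+1)
  5. substitute 'r' -> 'c'  (+1)
  6. substitute 'y' -> 't'  (+1)
Edit distance = 4
Max length = max(5, 6) = 6
Similarity = 1 - 4/6
= 0.3333


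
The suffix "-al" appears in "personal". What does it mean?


Suffix: -al
Example: personal (person + -al)
Meaning = relating to


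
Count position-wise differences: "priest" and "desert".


Comparing character by character (same length = 6):
  Pos 0: 'p' vs 'd' !=
  Pos 1: 'r' vs 'e' !=
  Pos 2: 'i' vs 's' !=
  Pos 3: 'e' vs 'e' =
  Pos 4: 's' vs 'r' !=
  Pos 5: 't' vs 't' =
Hamming distance = 4


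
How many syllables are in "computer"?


Word: "computer"
Syllable breakdown: com-pu-ter
Counting: 3 parts
= 3 syllables


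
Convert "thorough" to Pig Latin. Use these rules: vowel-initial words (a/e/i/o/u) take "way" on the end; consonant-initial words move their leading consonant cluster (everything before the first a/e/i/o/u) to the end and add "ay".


Word: "thorough"
Starts with consonant(s) → move to end, add 'ay'
Consonant cluster: "th"
Pig Latin = "oroughthay"


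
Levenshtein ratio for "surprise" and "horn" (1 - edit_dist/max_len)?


Word 1: "surprise" (length 8)
Word 2: "horn" (length 4)
One optimal edit sequence:
  1. delete 's'  (+1)
  2. delete 'u'  (+1)
  3. substitute 'r' -> 'h'  (+1)
  4. substitute 'p' -> 'o'  (+1)
  5. keep 'r'
  6. delete 'i'  (+1)
  7. delete 's'  (+1)
  8. substitute 'e' -> 'n'  (+1)
Edit distance = 7
Max length = max(8, 4) = 8
Similarity = 1 - 7/8
= 0.1250


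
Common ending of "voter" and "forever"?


Word 1: "voter"
Word 2: "forever"
Comparing from end:
  Pos -1: 'r' == 'r'
  Pos -2: 'e' == 'e'
  Pos -3: 't' != 'v' (stop)
LCS = "er" (length 2)


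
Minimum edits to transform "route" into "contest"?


Word 1: "route" (length 5)
Word 2: "contest" (length 7)
One optimal edit sequence (insert/delete/substitute each cost 1):
  1. substitute 'r' -> 'c'  (+1)
  2. keep 'o'
  3. substitute 'u' -> 'n'  (+1)
  4. keep 't'
  5. keep 'e'
  6. insert 's'  (+1)
  7. insert 't'  (+1)
Total edit operations: 4
Edit distance = 4


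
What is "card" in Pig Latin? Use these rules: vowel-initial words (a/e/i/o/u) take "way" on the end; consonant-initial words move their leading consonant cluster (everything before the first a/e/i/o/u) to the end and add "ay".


Word: "card"
Starts with consonant(s) → move to end, add 'ay'
Consonant cluster: "c"
Pig Latin = "ardcay"


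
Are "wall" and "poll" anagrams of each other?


Word 1: "wall" → sorted: allw
Word 2: "poll" → sorted: llop
Same letters? allw != llop
Anagram = No


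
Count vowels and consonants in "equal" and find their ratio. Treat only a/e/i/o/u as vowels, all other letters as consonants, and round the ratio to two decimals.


Word: "equal"
Vowels (a,e,i,o,u): 3
Consonants: 2
Ratio = 3/2
= 1.50


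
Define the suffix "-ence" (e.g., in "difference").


Suffix: -ence
As in: difference -> differ + -ence
Meaning = state of


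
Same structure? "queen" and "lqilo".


Pattern of "queen": [0, 1, 2, 2, 3]
Pattern of "lqilo": [0, 1, 2, 0, 3]
Patterns do not match
Same pattern = No


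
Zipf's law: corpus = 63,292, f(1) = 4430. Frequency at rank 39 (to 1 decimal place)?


Zipf's law: f(r) = f(1) / r
f(1) = 4430
f(39) = 4430 / 39
= 113.6 occurrences


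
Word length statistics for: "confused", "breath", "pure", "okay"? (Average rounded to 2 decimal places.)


Lengths: "confused"=8, "breath"=6, "pure"=4, "okay"=4
Sum = 22, Count = 4
Average = 22/4 = 5.50
= avg=5.50, min=4, max=8


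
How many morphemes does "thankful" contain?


Word: "thankful"
Morphemes: thank | -ful
Each morpheme carries meaning
= 2 morphemes


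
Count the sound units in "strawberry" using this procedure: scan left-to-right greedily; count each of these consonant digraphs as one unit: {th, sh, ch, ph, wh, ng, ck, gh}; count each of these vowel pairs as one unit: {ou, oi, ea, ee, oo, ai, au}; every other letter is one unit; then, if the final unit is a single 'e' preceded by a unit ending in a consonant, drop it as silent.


Word: "strawberry" (10 letters)
Left-to-right scan:
  [1] 's' (letter)
  [2] 't' (letter)
  [3] 'r' (letter)
  [4] 'a' (letter)
  [5] 'w' (letter)
  [6] 'b' (letter)
  [7] 'e' (letter)
  [8] 'r' (letter)
  [9] 'r' (letter)
  [10] 'y' (letter)
Units from scan: 10
Sound units = 10 units


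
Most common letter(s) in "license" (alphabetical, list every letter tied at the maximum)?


Word: "license"
Letter counts:
  'c': 1
  'e': 2
  'i': 1
  'l': 1
  'n': 1
  's': 1
Maximum count = 2
Most frequent = 'e' (2 times each)


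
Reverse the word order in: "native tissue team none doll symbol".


Original: "native tissue team none doll symbol"
Words (1..n): native | tissue | team | none | doll | symbol
Reversed (n..1): symbol | doll | none | team | tissue | native
Result = "symbol doll none team tissue native"


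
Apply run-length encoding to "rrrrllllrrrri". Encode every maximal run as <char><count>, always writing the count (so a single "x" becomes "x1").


String: "rrrrllllrrrri"
Scanning for consecutive runs:
  'r' x 4
  'l' x 4
  'r' x 4
  'i' x 1
RLE = "r4l4r4i1"


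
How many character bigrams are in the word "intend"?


Word: "intend" (length 6)
Number of 2-grams = length - 2 + 1 = 6 - 2 + 1
= 5


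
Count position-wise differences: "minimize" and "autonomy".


Comparing character by character (same length = 8):
  Pos 0: 'm' vs 'a' !=
  Pos 1: 'i' vs 'u' !=
  Pos 2: 'n' vs 't' !=
  Pos 3: 'i' vs 'o' !=
  Pos 4: 'm' vs 'n' !=
  Pos 5: 'i' vs 'o' !=
  Pos 6: 'z' vs 'm' !=
  Pos 7: 'e' vs 'y' !=
Hamming distance = 8


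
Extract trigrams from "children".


Word: "children" (length 8)
Number of trigrams = 8 - 3 + 1 = 6
  Position 0: "chi"
  Position 1: "hil"
  Position 2: "ild"
  Position 3: "ldr"
  Position 4: "dre"
  Position 5: "ren"
Trigrams = "chi", "hil", "ild", "ldr", "dre", "ren"


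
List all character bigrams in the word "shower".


Word: "shower" (length 6)
Number of bigrams = 6 - 2 + 1 = 5
  Position 0: "sh"
  Position 1: "ho"
  Position 2: "ow"
  Position 3: "we"
  Position 4: "er"
Bigrams = "sh", "ho", "ow", "we", "er"


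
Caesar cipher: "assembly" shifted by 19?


Word: "assembly"
Shift: 19
Each letter → (letter + shift) mod 26:
  'a' (0) + 19 = 19 → 't'
  's' (18) + 19 = 11 → 'l'
  's' (18) + 19 = 11 → 'l'
  'e' (4) + 19 = 23 → 'x'
  'm' (12) + 19 = 5 → 'f'
  'b' (1) + 19 = 20 → 'u'
  'l' (11) + 19 = 4 → 'e'
  'y' (24) + 19 = 17 → 'r'
Result = "tllxfuer"


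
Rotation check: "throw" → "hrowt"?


Word: "throw", Candidate: "hrowt"
Method: check if candidate is substring of word+word
"throwthrow" contains "hrowt"? Yes
Is rotation = Yes


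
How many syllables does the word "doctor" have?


Word: "doctor"
Syllable breakdown: doc | tor
Counting: 2 parts
= 2 syllables


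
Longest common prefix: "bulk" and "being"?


Word 1: "bulk"
Word 2: "being"
Comparing from start:
  Pos 0: 'b' == 'b'
  Pos 1: 'u' != 'e' (stop)
LCP = "b" (length 1)


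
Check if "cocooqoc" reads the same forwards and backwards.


Word: "cocooqoc"
Reversed: "coqoococ"
Forward == Backward? cocooqoc != coqoococ
Palindrome = No


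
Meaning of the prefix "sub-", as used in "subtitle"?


Prefix: sub-
Example: subtitle (sub- + title)
Meaning = under / below


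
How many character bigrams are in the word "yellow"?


Word: "yellow" (length 6)
Number of 2-grams = length - 2 + 1 = 6 - 2 + 1
= 5


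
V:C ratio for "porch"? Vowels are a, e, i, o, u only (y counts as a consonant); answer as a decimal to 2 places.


Word: "porch"
Vowels (a,e,i,o,u): 1
Consonants: 4
Ratio = 1/4
= 0.25


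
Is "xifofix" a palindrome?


Word: "xifofix"
Reversed: "xifofix"
Forward == Backward? xifofix == xifofix
Palindrome = Yes


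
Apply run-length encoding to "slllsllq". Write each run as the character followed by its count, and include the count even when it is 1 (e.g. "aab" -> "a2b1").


String: "slllsllq"
Scanning for consecutive runs:
  's' x 1
  'l' x 3
  's' x 1
  'l' x 2
  'q' x 1
RLE = "s1l3s1l2q1"


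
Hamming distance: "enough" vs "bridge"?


Comparing character by character (same length = 6):
  Pos 0: 'e' vs 'b' !=
  Pos 1: 'n' vs 'r' !=
  Pos 2: 'o' vs 'i' !=
  Pos 3: 'u' vs 'd' !=
  Pos 4: 'g' vs 'g' =
  Pos 5: 'h' vs 'e' !=
Hamming distance = 5


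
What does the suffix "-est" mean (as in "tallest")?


Suffix: -est
Example: tallest (tall + -est)
Meaning = most


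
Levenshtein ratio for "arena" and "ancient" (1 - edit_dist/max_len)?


Word 1: "arena" (length 5)
Word 2: "ancient" (length 7)
One optimal edit sequence:
  1. keep 'a'
  2. insert 'n'  (+1)
  3. insert 'c'  (+1)
  4. substitute 'r' -> 'i'  (+1)
  5. keep 'e'
  6. keep 'n'
  7. substitute 'a' -> 't'  (+1)
Edit distance = 4
Max length = max(5, 7) = 7
Similarity = 1 - 4/7
= 0.4286


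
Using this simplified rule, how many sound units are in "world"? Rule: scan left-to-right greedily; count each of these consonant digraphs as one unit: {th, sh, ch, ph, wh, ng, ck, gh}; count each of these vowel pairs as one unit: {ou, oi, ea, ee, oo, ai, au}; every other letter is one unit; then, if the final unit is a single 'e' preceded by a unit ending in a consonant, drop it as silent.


Word: "world" (5 letters)
Left-to-right scan:
  1. 'w' (letter)
  2. 'o' (letter)
  3. 'r' (letter)
  4. 'l' (letter)
  5. 'd' (letter)
Units from scan: 5
Sound units = 5 units


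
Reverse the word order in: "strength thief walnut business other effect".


Original: "strength thief walnut business other effect"
Words (1..n): strength | thief | walnut | business | other | effect
Reversed (n..1): effect | other | business | walnut | thief | strength
Result = "effect other business walnut thief strength"


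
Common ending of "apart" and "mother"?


Word 1: "apart"
Word 2: "mother"
Comparing from end:
  Pos -1: 't' != 'r' (stop)
LCS = "" (length 0)


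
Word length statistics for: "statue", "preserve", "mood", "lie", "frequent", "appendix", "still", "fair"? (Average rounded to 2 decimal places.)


Lengths: "statue"=6, "preserve"=8, "mood"=4, "lie"=3, "frequent"=8, "appendix"=8, "still"=5, "fair"=4
Sum = 46, Count = 8
Average = 46/8 = 5.75
= avg=5.75, min=3, max=8


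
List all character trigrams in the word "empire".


Word: "empire" (length 6)
Number of trigrams = 6 - 3 + 1 = 4
  Position 0: "emp"
  Position 1: "mpi"
  Position 2: "pir"
  Position 3: "ire"
Trigrams = "emp", "mpi", "pir", "ire"


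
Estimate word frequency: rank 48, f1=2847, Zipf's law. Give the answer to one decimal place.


Zipf's law: f(r) = f(1) / r
f(1) = 2847
f(48) = 2847 / 48
= 59.3 occurrences


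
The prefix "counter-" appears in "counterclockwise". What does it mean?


Prefix: counter-
As in: counterclockwise -> counter- + clockwise
Meaning = against / opposite


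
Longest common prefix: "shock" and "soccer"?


Word 1: "shock"
Word 2: "soccer"
Comparing from start:
  Pos 0: 's' == 's'
  Pos 1: 'h' != 'o' (stop)
LCP = "s" (length 1)


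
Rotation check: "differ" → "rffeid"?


Word: "differ", Candidate: "rffeid"
Method: check if candidate is substring of word+word
"differdiffer" contains "rffeid"? No
Is rotation = No


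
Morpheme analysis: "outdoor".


Word: "outdoor"
Morphemes: out- / door
Each morpheme carries meaning
= 2 morphemes


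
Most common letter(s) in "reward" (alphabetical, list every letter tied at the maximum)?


Word: "reward"
Letter counts:
  'a': 1
  'd': 1
  'e': 1
  'r': 2
  'w': 1
Maximum count = 2
Most frequent = 'r' (2 times each)


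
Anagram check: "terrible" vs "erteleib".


Word 1: "terrible" → sorted: beeilrrt
Word 2: "erteleib" → sorted: beeeilrt
Same letters? beeilrrt != beeeilrt
Anagram = No


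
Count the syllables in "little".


Word: "little"
Syllable breakdown: lit-tle
Counting: 2 parts
= 2 syllables


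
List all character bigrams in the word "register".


Word: "register" (length 8)
Number of bigrams = 8 - 2 + 1 = 7
  Position 0: "re"
  Position 1: "eg"
  Position 2: "gi"
  Position 3: "is"
  Position 4: "st"
  Position 5: "te"
  Position 6: "er"
Bigrams = "re", "eg", "gi", "is", "st", "te", "er"


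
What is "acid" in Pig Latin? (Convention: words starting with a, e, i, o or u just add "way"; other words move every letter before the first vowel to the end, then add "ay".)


Word: "acid"
Starts with vowel → add 'way'
Pig Latin = "acidway"


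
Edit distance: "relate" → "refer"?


Word 1: "relate" (length 6)
Word 2: "refer" (length 5)
One optimal edit sequence (insert/delete/substitute each cost 1):
  1. keep 'r'
  2. keep 'e'
  3. delete 'l'  (+1)
  4. substitute 'a' -> 'f'  (+1)
  5. substitute 't' -> 'e'  (+1)
  6. substitute 'e' -> 'r'  (+1)
Total edit operations: 4
Edit distance = 4


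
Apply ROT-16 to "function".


Word: "function"
Shift: 16
Each letter → (letter + shift) mod 26:
  'f' (5) + 16 = 21 → 'v'
  'u' (20) + 16 = 10 → 'k'
  'n' (13) + 16 = 3 → 'd'
  'c' (2) + 16 = 18 → 's'
  't' (19) + 16 = 9 → 'j'
  'i' (8) + 16 = 24 → 'y'
  'o' (14) + 16 = 4 → 'e'
  'n' (13) + 16 = 3 → 'd'
Result = "vkdsjyed"


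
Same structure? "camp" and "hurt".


Pattern of "camp": [0, 1, 2, 3]
Pattern of "hurt": [0, 1, 2, 3]
Patterns match
Same pattern = Yes


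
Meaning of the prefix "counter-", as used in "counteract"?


Prefix: counter-
Example: counteract (counter- + act)
Meaning = against / opposite


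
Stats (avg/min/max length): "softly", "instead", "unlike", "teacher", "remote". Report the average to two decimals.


Lengths: "softly"=6, "instead"=7, "unlike"=6, "teacher"=7, "remote"=6
Sum = 32, Count = 5
Average = 32/5 = 6.40
= avg=6.40, min=6, max=7


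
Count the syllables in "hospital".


Word: "hospital"
Syllable breakdown: hos | pi | tal
Counting: 3 parts
= 3 syllables


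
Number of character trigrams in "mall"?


Word: "mall" (length 4)
Number of 3-grams = length - 3 + 1 = 4 - 3 + 1
= 2
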